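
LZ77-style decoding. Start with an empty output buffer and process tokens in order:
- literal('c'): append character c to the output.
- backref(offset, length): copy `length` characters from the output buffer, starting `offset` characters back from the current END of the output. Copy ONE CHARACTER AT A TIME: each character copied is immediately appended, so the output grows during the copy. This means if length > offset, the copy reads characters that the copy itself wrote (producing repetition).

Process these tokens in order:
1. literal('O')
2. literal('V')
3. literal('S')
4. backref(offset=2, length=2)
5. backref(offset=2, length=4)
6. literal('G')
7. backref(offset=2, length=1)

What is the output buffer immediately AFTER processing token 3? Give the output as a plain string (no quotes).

Token 1: literal('O'). Output: "O"
Token 2: literal('V'). Output: "OV"
Token 3: literal('S'). Output: "OVS"

Answer: OVS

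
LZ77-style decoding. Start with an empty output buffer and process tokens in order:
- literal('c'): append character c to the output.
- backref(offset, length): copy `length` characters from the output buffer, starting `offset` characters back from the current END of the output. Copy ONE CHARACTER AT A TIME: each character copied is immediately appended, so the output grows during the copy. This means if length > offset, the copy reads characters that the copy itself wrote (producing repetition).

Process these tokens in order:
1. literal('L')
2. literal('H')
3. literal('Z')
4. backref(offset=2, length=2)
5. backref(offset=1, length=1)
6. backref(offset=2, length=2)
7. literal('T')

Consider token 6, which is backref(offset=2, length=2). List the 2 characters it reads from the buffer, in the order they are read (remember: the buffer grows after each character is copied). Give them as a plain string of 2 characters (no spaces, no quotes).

Answer: ZZ

Derivation:
Token 1: literal('L'). Output: "L"
Token 2: literal('H'). Output: "LH"
Token 3: literal('Z'). Output: "LHZ"
Token 4: backref(off=2, len=2). Copied 'HZ' from pos 1. Output: "LHZHZ"
Token 5: backref(off=1, len=1). Copied 'Z' from pos 4. Output: "LHZHZZ"
Token 6: backref(off=2, len=2). Buffer before: "LHZHZZ" (len 6)
  byte 1: read out[4]='Z', append. Buffer now: "LHZHZZZ"
  byte 2: read out[5]='Z', append. Buffer now: "LHZHZZZZ"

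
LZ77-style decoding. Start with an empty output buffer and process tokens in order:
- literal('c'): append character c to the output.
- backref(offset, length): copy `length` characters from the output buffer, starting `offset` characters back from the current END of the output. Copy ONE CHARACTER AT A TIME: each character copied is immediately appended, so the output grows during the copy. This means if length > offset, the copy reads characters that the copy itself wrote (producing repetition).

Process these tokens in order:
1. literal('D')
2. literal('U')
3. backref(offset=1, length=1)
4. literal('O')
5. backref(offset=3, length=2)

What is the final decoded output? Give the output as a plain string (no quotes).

Answer: DUUOUU

Derivation:
Token 1: literal('D'). Output: "D"
Token 2: literal('U'). Output: "DU"
Token 3: backref(off=1, len=1). Copied 'U' from pos 1. Output: "DUU"
Token 4: literal('O'). Output: "DUUO"
Token 5: backref(off=3, len=2). Copied 'UU' from pos 1. Output: "DUUOUU"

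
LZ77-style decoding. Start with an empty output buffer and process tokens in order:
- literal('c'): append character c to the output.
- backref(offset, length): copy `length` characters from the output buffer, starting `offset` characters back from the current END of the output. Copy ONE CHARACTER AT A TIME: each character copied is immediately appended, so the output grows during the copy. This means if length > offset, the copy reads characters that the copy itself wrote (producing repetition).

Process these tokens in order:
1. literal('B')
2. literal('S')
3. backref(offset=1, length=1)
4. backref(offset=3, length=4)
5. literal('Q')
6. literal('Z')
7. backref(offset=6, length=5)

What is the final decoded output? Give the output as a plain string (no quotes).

Answer: BSSBSSBQZBSSBQ

Derivation:
Token 1: literal('B'). Output: "B"
Token 2: literal('S'). Output: "BS"
Token 3: backref(off=1, len=1). Copied 'S' from pos 1. Output: "BSS"
Token 4: backref(off=3, len=4) (overlapping!). Copied 'BSSB' from pos 0. Output: "BSSBSSB"
Token 5: literal('Q'). Output: "BSSBSSBQ"
Token 6: literal('Z'). Output: "BSSBSSBQZ"
Token 7: backref(off=6, len=5). Copied 'BSSBQ' from pos 3. Output: "BSSBSSBQZBSSBQ"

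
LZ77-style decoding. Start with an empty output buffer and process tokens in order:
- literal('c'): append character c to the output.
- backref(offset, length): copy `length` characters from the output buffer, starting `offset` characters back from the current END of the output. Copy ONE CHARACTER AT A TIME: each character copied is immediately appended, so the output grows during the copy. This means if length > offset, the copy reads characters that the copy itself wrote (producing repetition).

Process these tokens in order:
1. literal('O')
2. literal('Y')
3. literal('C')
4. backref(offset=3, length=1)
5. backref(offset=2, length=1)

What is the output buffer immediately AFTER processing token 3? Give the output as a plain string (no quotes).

Answer: OYC

Derivation:
Token 1: literal('O'). Output: "O"
Token 2: literal('Y'). Output: "OY"
Token 3: literal('C'). Output: "OYC"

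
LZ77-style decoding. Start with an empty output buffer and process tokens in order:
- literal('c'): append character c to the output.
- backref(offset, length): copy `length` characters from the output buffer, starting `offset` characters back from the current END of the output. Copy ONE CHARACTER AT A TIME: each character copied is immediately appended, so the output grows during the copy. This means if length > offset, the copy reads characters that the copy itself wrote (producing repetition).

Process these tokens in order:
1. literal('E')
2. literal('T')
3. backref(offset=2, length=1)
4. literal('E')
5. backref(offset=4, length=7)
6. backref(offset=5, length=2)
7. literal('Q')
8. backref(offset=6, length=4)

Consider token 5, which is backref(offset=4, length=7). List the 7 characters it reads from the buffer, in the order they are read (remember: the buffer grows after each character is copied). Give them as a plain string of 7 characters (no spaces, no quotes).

Answer: ETEEETE

Derivation:
Token 1: literal('E'). Output: "E"
Token 2: literal('T'). Output: "ET"
Token 3: backref(off=2, len=1). Copied 'E' from pos 0. Output: "ETE"
Token 4: literal('E'). Output: "ETEE"
Token 5: backref(off=4, len=7). Buffer before: "ETEE" (len 4)
  byte 1: read out[0]='E', append. Buffer now: "ETEEE"
  byte 2: read out[1]='T', append. Buffer now: "ETEEET"
  byte 3: read out[2]='E', append. Buffer now: "ETEEETE"
  byte 4: read out[3]='E', append. Buffer now: "ETEEETEE"
  byte 5: read out[4]='E', append. Buffer now: "ETEEETEEE"
  byte 6: read out[5]='T', append. Buffer now: "ETEEETEEET"
  byte 7: read out[6]='E', append. Buffer now: "ETEEETEEETE"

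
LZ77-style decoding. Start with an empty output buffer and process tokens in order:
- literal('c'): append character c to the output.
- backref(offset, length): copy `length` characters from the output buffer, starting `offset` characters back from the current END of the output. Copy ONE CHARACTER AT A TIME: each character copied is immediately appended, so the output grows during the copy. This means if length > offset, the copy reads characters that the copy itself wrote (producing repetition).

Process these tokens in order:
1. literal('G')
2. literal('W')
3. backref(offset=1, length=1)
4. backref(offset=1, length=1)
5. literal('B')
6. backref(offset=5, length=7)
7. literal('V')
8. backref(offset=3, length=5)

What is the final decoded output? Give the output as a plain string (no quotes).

Token 1: literal('G'). Output: "G"
Token 2: literal('W'). Output: "GW"
Token 3: backref(off=1, len=1). Copied 'W' from pos 1. Output: "GWW"
Token 4: backref(off=1, len=1). Copied 'W' from pos 2. Output: "GWWW"
Token 5: literal('B'). Output: "GWWWB"
Token 6: backref(off=5, len=7) (overlapping!). Copied 'GWWWBGW' from pos 0. Output: "GWWWBGWWWBGW"
Token 7: literal('V'). Output: "GWWWBGWWWBGWV"
Token 8: backref(off=3, len=5) (overlapping!). Copied 'GWVGW' from pos 10. Output: "GWWWBGWWWBGWVGWVGW"

Answer: GWWWBGWWWBGWVGWVGW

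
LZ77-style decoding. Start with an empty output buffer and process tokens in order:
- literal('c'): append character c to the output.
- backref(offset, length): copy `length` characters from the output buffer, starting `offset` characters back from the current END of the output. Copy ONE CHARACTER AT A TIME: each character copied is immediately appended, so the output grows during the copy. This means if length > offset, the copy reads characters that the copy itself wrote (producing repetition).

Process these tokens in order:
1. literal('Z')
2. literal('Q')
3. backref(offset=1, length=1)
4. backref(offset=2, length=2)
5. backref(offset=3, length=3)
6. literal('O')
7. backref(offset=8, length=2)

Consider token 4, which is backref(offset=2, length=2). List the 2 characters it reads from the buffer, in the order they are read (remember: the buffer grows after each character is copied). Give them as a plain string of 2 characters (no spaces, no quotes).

Token 1: literal('Z'). Output: "Z"
Token 2: literal('Q'). Output: "ZQ"
Token 3: backref(off=1, len=1). Copied 'Q' from pos 1. Output: "ZQQ"
Token 4: backref(off=2, len=2). Buffer before: "ZQQ" (len 3)
  byte 1: read out[1]='Q', append. Buffer now: "ZQQQ"
  byte 2: read out[2]='Q', append. Buffer now: "ZQQQQ"

Answer: QQ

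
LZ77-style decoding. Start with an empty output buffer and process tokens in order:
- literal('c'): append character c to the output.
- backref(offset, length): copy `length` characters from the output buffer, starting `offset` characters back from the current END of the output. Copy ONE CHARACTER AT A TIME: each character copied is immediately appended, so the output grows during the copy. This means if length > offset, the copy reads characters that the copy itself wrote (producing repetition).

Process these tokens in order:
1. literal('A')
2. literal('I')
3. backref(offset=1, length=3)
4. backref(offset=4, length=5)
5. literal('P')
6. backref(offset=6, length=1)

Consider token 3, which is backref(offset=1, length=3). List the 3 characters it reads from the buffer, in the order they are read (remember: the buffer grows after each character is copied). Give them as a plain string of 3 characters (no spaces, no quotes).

Answer: III

Derivation:
Token 1: literal('A'). Output: "A"
Token 2: literal('I'). Output: "AI"
Token 3: backref(off=1, len=3). Buffer before: "AI" (len 2)
  byte 1: read out[1]='I', append. Buffer now: "AII"
  byte 2: read out[2]='I', append. Buffer now: "AIII"
  byte 3: read out[3]='I', append. Buffer now: "AIIII"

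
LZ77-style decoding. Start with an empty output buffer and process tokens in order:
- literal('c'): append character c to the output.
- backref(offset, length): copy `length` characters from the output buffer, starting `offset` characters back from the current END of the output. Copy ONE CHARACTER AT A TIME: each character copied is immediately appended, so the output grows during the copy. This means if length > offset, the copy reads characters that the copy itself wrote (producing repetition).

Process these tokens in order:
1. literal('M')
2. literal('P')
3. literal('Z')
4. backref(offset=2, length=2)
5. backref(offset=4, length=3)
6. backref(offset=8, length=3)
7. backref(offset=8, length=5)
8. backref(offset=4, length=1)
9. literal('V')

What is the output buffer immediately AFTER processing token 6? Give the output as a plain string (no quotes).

Token 1: literal('M'). Output: "M"
Token 2: literal('P'). Output: "MP"
Token 3: literal('Z'). Output: "MPZ"
Token 4: backref(off=2, len=2). Copied 'PZ' from pos 1. Output: "MPZPZ"
Token 5: backref(off=4, len=3). Copied 'PZP' from pos 1. Output: "MPZPZPZP"
Token 6: backref(off=8, len=3). Copied 'MPZ' from pos 0. Output: "MPZPZPZPMPZ"

Answer: MPZPZPZPMPZ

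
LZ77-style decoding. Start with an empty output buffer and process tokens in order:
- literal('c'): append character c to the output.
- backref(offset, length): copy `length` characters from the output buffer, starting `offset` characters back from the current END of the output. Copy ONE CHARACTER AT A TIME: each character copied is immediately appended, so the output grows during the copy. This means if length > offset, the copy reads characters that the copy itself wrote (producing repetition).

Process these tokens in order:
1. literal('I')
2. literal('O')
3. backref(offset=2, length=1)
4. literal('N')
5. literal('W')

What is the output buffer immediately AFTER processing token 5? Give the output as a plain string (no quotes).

Token 1: literal('I'). Output: "I"
Token 2: literal('O'). Output: "IO"
Token 3: backref(off=2, len=1). Copied 'I' from pos 0. Output: "IOI"
Token 4: literal('N'). Output: "IOIN"
Token 5: literal('W'). Output: "IOINW"

Answer: IOINW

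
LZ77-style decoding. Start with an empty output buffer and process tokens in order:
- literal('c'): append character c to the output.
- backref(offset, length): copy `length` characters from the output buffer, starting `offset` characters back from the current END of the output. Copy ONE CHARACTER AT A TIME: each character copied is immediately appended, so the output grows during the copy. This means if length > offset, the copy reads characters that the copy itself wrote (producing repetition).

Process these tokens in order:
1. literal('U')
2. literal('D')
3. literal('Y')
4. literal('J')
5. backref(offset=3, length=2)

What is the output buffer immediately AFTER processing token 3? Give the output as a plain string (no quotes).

Answer: UDY

Derivation:
Token 1: literal('U'). Output: "U"
Token 2: literal('D'). Output: "UD"
Token 3: literal('Y'). Output: "UDY"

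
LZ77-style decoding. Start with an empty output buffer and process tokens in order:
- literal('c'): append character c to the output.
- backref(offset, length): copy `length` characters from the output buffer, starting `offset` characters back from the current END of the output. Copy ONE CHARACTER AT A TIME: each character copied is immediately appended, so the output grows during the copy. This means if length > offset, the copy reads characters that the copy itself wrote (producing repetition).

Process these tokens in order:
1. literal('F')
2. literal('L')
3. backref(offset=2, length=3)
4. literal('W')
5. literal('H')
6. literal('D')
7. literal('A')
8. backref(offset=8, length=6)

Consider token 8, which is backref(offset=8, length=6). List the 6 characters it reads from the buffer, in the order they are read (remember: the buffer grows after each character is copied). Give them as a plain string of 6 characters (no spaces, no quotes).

Answer: LFLFWH

Derivation:
Token 1: literal('F'). Output: "F"
Token 2: literal('L'). Output: "FL"
Token 3: backref(off=2, len=3) (overlapping!). Copied 'FLF' from pos 0. Output: "FLFLF"
Token 4: literal('W'). Output: "FLFLFW"
Token 5: literal('H'). Output: "FLFLFWH"
Token 6: literal('D'). Output: "FLFLFWHD"
Token 7: literal('A'). Output: "FLFLFWHDA"
Token 8: backref(off=8, len=6). Buffer before: "FLFLFWHDA" (len 9)
  byte 1: read out[1]='L', append. Buffer now: "FLFLFWHDAL"
  byte 2: read out[2]='F', append. Buffer now: "FLFLFWHDALF"
  byte 3: read out[3]='L', append. Buffer now: "FLFLFWHDALFL"
  byte 4: read out[4]='F', append. Buffer now: "FLFLFWHDALFLF"
  byte 5: read out[5]='W', append. Buffer now: "FLFLFWHDALFLFW"
  byte 6: read out[6]='H', append. Buffer now: "FLFLFWHDALFLFWH"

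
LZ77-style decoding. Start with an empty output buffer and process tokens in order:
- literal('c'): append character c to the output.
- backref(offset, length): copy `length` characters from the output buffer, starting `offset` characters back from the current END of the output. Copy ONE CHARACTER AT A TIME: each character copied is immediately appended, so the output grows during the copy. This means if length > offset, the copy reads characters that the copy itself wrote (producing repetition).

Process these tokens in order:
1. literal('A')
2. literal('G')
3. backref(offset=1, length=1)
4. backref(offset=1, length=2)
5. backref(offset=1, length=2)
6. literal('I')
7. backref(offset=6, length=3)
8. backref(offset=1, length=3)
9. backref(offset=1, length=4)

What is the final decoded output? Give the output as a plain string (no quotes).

Token 1: literal('A'). Output: "A"
Token 2: literal('G'). Output: "AG"
Token 3: backref(off=1, len=1). Copied 'G' from pos 1. Output: "AGG"
Token 4: backref(off=1, len=2) (overlapping!). Copied 'GG' from pos 2. Output: "AGGGG"
Token 5: backref(off=1, len=2) (overlapping!). Copied 'GG' from pos 4. Output: "AGGGGGG"
Token 6: literal('I'). Output: "AGGGGGGI"
Token 7: backref(off=6, len=3). Copied 'GGG' from pos 2. Output: "AGGGGGGIGGG"
Token 8: backref(off=1, len=3) (overlapping!). Copied 'GGG' from pos 10. Output: "AGGGGGGIGGGGGG"
Token 9: backref(off=1, len=4) (overlapping!). Copied 'GGGG' from pos 13. Output: "AGGGGGGIGGGGGGGGGG"

Answer: AGGGGGGIGGGGGGGGGG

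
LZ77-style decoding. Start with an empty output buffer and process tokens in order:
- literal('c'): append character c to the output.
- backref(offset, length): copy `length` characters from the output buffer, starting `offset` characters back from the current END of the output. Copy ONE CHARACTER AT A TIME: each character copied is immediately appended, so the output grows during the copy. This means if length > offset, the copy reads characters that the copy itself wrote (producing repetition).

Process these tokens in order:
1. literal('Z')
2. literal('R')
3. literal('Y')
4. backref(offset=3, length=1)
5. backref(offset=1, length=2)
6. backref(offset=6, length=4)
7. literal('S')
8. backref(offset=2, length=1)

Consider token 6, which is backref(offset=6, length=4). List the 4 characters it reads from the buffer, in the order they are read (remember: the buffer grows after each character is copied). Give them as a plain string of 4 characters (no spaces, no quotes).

Token 1: literal('Z'). Output: "Z"
Token 2: literal('R'). Output: "ZR"
Token 3: literal('Y'). Output: "ZRY"
Token 4: backref(off=3, len=1). Copied 'Z' from pos 0. Output: "ZRYZ"
Token 5: backref(off=1, len=2) (overlapping!). Copied 'ZZ' from pos 3. Output: "ZRYZZZ"
Token 6: backref(off=6, len=4). Buffer before: "ZRYZZZ" (len 6)
  byte 1: read out[0]='Z', append. Buffer now: "ZRYZZZZ"
  byte 2: read out[1]='R', append. Buffer now: "ZRYZZZZR"
  byte 3: read out[2]='Y', append. Buffer now: "ZRYZZZZRY"
  byte 4: read out[3]='Z', append. Buffer now: "ZRYZZZZRYZ"

Answer: ZRYZ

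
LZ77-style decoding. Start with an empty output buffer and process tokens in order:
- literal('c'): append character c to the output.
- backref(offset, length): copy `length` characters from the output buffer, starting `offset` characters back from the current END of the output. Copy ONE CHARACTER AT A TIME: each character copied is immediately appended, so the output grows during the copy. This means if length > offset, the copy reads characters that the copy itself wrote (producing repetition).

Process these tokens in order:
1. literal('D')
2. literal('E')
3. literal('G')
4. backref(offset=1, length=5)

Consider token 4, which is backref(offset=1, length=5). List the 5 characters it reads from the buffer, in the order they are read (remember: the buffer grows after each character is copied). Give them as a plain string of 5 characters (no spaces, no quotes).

Answer: GGGGG

Derivation:
Token 1: literal('D'). Output: "D"
Token 2: literal('E'). Output: "DE"
Token 3: literal('G'). Output: "DEG"
Token 4: backref(off=1, len=5). Buffer before: "DEG" (len 3)
  byte 1: read out[2]='G', append. Buffer now: "DEGG"
  byte 2: read out[3]='G', append. Buffer now: "DEGGG"
  byte 3: read out[4]='G', append. Buffer now: "DEGGGG"
  byte 4: read out[5]='G', append. Buffer now: "DEGGGGG"
  byte 5: read out[6]='G', append. Buffer now: "DEGGGGGG"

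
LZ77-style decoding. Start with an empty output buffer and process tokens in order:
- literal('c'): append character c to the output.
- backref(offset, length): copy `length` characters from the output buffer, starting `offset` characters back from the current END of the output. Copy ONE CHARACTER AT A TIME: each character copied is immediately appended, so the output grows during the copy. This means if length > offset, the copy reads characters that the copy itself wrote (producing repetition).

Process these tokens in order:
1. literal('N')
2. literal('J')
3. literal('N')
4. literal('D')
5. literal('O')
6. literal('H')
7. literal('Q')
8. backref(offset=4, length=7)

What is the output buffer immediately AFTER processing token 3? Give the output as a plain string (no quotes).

Answer: NJN

Derivation:
Token 1: literal('N'). Output: "N"
Token 2: literal('J'). Output: "NJ"
Token 3: literal('N'). Output: "NJN"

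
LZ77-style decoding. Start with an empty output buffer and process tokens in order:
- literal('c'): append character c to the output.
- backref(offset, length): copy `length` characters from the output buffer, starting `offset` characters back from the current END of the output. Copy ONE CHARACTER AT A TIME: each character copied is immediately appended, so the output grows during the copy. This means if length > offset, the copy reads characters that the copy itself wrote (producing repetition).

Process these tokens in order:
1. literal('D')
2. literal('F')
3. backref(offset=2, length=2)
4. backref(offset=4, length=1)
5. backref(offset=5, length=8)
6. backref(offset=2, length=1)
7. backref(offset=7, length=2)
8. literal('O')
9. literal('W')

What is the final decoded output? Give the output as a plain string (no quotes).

Token 1: literal('D'). Output: "D"
Token 2: literal('F'). Output: "DF"
Token 3: backref(off=2, len=2). Copied 'DF' from pos 0. Output: "DFDF"
Token 4: backref(off=4, len=1). Copied 'D' from pos 0. Output: "DFDFD"
Token 5: backref(off=5, len=8) (overlapping!). Copied 'DFDFDDFD' from pos 0. Output: "DFDFDDFDFDDFD"
Token 6: backref(off=2, len=1). Copied 'F' from pos 11. Output: "DFDFDDFDFDDFDF"
Token 7: backref(off=7, len=2). Copied 'DF' from pos 7. Output: "DFDFDDFDFDDFDFDF"
Token 8: literal('O'). Output: "DFDFDDFDFDDFDFDFO"
Token 9: literal('W'). Output: "DFDFDDFDFDDFDFDFOW"

Answer: DFDFDDFDFDDFDFDFOW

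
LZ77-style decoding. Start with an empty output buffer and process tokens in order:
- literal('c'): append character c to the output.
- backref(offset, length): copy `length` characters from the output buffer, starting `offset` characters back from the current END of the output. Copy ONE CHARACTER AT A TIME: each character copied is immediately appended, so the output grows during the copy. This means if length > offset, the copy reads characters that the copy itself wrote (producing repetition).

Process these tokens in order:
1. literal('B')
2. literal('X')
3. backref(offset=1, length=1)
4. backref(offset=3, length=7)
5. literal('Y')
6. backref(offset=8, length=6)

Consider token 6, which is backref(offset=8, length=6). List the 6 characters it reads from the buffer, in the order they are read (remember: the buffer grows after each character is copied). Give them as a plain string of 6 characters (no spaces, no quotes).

Answer: BXXBXX

Derivation:
Token 1: literal('B'). Output: "B"
Token 2: literal('X'). Output: "BX"
Token 3: backref(off=1, len=1). Copied 'X' from pos 1. Output: "BXX"
Token 4: backref(off=3, len=7) (overlapping!). Copied 'BXXBXXB' from pos 0. Output: "BXXBXXBXXB"
Token 5: literal('Y'). Output: "BXXBXXBXXBY"
Token 6: backref(off=8, len=6). Buffer before: "BXXBXXBXXBY" (len 11)
  byte 1: read out[3]='B', append. Buffer now: "BXXBXXBXXBYB"
  byte 2: read out[4]='X', append. Buffer now: "BXXBXXBXXBYBX"
  byte 3: read out[5]='X', append. Buffer now: "BXXBXXBXXBYBXX"
  byte 4: read out[6]='B', append. Buffer now: "BXXBXXBXXBYBXXB"
  byte 5: read out[7]='X', append. Buffer now: "BXXBXXBXXBYBXXBX"
  byte 6: read out[8]='X', append. Buffer now: "BXXBXXBXXBYBXXBXX"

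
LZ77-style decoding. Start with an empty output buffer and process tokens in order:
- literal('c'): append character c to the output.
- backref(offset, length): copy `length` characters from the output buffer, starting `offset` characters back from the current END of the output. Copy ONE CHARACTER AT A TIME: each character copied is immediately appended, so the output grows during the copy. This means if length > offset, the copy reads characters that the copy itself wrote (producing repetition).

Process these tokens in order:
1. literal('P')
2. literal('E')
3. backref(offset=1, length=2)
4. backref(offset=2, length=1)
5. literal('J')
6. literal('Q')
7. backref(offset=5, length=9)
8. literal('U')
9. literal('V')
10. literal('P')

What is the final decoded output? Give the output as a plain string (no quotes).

Answer: PEEEEJQEEEJQEEEJUVP

Derivation:
Token 1: literal('P'). Output: "P"
Token 2: literal('E'). Output: "PE"
Token 3: backref(off=1, len=2) (overlapping!). Copied 'EE' from pos 1. Output: "PEEE"
Token 4: backref(off=2, len=1). Copied 'E' from pos 2. Output: "PEEEE"
Token 5: literal('J'). Output: "PEEEEJ"
Token 6: literal('Q'). Output: "PEEEEJQ"
Token 7: backref(off=5, len=9) (overlapping!). Copied 'EEEJQEEEJ' from pos 2. Output: "PEEEEJQEEEJQEEEJ"
Token 8: literal('U'). Output: "PEEEEJQEEEJQEEEJU"
Token 9: literal('V'). Output: "PEEEEJQEEEJQEEEJUV"
Token 10: literal('P'). Output: "PEEEEJQEEEJQEEEJUVP"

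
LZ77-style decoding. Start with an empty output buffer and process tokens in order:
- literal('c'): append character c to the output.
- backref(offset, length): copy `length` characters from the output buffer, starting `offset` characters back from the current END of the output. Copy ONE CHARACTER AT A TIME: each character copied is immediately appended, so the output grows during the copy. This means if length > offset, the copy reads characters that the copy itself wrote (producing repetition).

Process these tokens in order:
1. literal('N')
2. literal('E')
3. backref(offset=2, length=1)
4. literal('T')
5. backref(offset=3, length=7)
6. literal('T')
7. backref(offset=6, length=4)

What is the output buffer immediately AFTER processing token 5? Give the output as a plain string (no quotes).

Answer: NENTENTENTE

Derivation:
Token 1: literal('N'). Output: "N"
Token 2: literal('E'). Output: "NE"
Token 3: backref(off=2, len=1). Copied 'N' from pos 0. Output: "NEN"
Token 4: literal('T'). Output: "NENT"
Token 5: backref(off=3, len=7) (overlapping!). Copied 'ENTENTE' from pos 1. Output: "NENTENTENTE"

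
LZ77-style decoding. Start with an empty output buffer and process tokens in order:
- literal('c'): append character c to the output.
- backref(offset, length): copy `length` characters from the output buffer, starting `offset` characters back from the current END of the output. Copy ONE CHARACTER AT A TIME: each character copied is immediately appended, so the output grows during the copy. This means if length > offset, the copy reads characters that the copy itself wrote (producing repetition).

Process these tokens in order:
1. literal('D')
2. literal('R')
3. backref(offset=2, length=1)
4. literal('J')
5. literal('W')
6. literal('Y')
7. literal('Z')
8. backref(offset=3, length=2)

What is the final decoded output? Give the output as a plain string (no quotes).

Token 1: literal('D'). Output: "D"
Token 2: literal('R'). Output: "DR"
Token 3: backref(off=2, len=1). Copied 'D' from pos 0. Output: "DRD"
Token 4: literal('J'). Output: "DRDJ"
Token 5: literal('W'). Output: "DRDJW"
Token 6: literal('Y'). Output: "DRDJWY"
Token 7: literal('Z'). Output: "DRDJWYZ"
Token 8: backref(off=3, len=2). Copied 'WY' from pos 4. Output: "DRDJWYZWY"

Answer: DRDJWYZWY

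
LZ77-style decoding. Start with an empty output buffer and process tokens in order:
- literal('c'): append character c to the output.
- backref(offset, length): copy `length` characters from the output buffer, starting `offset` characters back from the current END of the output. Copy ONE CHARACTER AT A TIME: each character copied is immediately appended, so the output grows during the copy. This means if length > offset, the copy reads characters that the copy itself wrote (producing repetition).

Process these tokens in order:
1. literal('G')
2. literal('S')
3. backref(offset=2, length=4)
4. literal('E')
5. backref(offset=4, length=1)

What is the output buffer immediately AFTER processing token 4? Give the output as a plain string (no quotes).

Token 1: literal('G'). Output: "G"
Token 2: literal('S'). Output: "GS"
Token 3: backref(off=2, len=4) (overlapping!). Copied 'GSGS' from pos 0. Output: "GSGSGS"
Token 4: literal('E'). Output: "GSGSGSE"

Answer: GSGSGSE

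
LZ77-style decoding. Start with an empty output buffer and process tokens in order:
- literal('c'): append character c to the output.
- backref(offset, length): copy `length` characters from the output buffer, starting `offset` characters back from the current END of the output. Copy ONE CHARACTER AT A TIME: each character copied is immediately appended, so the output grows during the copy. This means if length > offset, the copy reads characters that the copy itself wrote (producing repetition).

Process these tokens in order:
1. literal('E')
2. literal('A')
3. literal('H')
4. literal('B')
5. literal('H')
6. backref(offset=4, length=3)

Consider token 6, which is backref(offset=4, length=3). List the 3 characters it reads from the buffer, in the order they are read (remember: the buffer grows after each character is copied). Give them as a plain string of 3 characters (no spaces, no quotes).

Token 1: literal('E'). Output: "E"
Token 2: literal('A'). Output: "EA"
Token 3: literal('H'). Output: "EAH"
Token 4: literal('B'). Output: "EAHB"
Token 5: literal('H'). Output: "EAHBH"
Token 6: backref(off=4, len=3). Buffer before: "EAHBH" (len 5)
  byte 1: read out[1]='A', append. Buffer now: "EAHBHA"
  byte 2: read out[2]='H', append. Buffer now: "EAHBHAH"
  byte 3: read out[3]='B', append. Buffer now: "EAHBHAHB"

Answer: AHB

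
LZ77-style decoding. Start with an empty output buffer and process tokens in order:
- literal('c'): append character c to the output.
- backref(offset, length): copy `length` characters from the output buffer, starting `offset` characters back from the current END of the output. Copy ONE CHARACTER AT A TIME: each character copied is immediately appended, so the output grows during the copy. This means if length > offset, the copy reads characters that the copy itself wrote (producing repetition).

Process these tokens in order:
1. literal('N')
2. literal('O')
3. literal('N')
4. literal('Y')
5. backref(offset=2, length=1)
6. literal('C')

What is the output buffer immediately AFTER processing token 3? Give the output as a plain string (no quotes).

Answer: NON

Derivation:
Token 1: literal('N'). Output: "N"
Token 2: literal('O'). Output: "NO"
Token 3: literal('N'). Output: "NON"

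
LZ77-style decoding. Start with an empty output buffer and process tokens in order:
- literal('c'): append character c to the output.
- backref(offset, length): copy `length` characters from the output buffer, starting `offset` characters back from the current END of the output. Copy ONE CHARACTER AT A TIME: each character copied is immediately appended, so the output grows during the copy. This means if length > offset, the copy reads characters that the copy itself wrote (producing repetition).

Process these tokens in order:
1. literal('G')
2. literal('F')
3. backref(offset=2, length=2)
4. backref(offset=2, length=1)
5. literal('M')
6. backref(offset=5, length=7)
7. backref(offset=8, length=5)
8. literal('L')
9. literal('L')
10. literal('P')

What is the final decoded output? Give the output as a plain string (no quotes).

Answer: GFGFGMFGFGMFGMFGFGLLP

Derivation:
Token 1: literal('G'). Output: "G"
Token 2: literal('F'). Output: "GF"
Token 3: backref(off=2, len=2). Copied 'GF' from pos 0. Output: "GFGF"
Token 4: backref(off=2, len=1). Copied 'G' from pos 2. Output: "GFGFG"
Token 5: literal('M'). Output: "GFGFGM"
Token 6: backref(off=5, len=7) (overlapping!). Copied 'FGFGMFG' from pos 1. Output: "GFGFGMFGFGMFG"
Token 7: backref(off=8, len=5). Copied 'MFGFG' from pos 5. Output: "GFGFGMFGFGMFGMFGFG"
Token 8: literal('L'). Output: "GFGFGMFGFGMFGMFGFGL"
Token 9: literal('L'). Output: "GFGFGMFGFGMFGMFGFGLL"
Token 10: literal('P'). Output: "GFGFGMFGFGMFGMFGFGLLP"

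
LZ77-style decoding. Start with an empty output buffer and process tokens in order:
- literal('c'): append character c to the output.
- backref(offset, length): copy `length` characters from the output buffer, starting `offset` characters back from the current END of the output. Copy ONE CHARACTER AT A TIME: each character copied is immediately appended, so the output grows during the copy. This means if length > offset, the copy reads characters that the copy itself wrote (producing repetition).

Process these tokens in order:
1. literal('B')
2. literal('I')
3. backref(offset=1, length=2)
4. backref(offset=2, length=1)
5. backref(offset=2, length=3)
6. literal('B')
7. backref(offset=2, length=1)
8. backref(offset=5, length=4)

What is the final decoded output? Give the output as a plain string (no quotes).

Answer: BIIIIIIIBIIIIB

Derivation:
Token 1: literal('B'). Output: "B"
Token 2: literal('I'). Output: "BI"
Token 3: backref(off=1, len=2) (overlapping!). Copied 'II' from pos 1. Output: "BIII"
Token 4: backref(off=2, len=1). Copied 'I' from pos 2. Output: "BIIII"
Token 5: backref(off=2, len=3) (overlapping!). Copied 'III' from pos 3. Output: "BIIIIIII"
Token 6: literal('B'). Output: "BIIIIIIIB"
Token 7: backref(off=2, len=1). Copied 'I' from pos 7. Output: "BIIIIIIIBI"
Token 8: backref(off=5, len=4). Copied 'IIIB' from pos 5. Output: "BIIIIIIIBIIIIB"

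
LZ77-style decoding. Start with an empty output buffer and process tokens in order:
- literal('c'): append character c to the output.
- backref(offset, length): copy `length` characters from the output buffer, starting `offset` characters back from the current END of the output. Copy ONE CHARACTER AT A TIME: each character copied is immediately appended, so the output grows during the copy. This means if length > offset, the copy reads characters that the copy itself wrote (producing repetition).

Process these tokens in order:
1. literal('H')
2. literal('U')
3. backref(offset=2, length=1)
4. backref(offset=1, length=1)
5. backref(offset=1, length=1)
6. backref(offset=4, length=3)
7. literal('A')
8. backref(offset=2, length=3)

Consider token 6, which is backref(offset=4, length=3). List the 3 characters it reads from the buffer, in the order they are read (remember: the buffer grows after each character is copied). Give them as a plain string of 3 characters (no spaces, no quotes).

Token 1: literal('H'). Output: "H"
Token 2: literal('U'). Output: "HU"
Token 3: backref(off=2, len=1). Copied 'H' from pos 0. Output: "HUH"
Token 4: backref(off=1, len=1). Copied 'H' from pos 2. Output: "HUHH"
Token 5: backref(off=1, len=1). Copied 'H' from pos 3. Output: "HUHHH"
Token 6: backref(off=4, len=3). Buffer before: "HUHHH" (len 5)
  byte 1: read out[1]='U', append. Buffer now: "HUHHHU"
  byte 2: read out[2]='H', append. Buffer now: "HUHHHUH"
  byte 3: read out[3]='H', append. Buffer now: "HUHHHUHH"

Answer: UHH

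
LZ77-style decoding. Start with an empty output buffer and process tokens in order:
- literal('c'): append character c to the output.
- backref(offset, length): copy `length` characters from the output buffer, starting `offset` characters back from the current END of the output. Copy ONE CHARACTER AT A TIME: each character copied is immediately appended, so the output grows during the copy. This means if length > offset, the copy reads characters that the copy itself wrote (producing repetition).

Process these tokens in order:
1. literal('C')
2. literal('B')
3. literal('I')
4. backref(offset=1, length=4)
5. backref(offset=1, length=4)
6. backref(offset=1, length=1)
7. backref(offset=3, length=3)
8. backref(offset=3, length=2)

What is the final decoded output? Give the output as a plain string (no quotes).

Token 1: literal('C'). Output: "C"
Token 2: literal('B'). Output: "CB"
Token 3: literal('I'). Output: "CBI"
Token 4: backref(off=1, len=4) (overlapping!). Copied 'IIII' from pos 2. Output: "CBIIIII"
Token 5: backref(off=1, len=4) (overlapping!). Copied 'IIII' from pos 6. Output: "CBIIIIIIIII"
Token 6: backref(off=1, len=1). Copied 'I' from pos 10. Output: "CBIIIIIIIIII"
Token 7: backref(off=3, len=3). Copied 'III' from pos 9. Output: "CBIIIIIIIIIIIII"
Token 8: backref(off=3, len=2). Copied 'II' from pos 12. Output: "CBIIIIIIIIIIIIIII"

Answer: CBIIIIIIIIIIIIIII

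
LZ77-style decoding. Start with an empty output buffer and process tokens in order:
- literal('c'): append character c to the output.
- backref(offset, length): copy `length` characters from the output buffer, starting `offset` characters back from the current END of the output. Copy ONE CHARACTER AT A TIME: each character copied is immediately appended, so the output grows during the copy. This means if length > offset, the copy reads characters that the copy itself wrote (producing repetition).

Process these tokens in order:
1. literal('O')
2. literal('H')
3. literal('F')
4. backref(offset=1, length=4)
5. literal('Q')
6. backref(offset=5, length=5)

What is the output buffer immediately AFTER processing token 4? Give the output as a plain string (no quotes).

Answer: OHFFFFF

Derivation:
Token 1: literal('O'). Output: "O"
Token 2: literal('H'). Output: "OH"
Token 3: literal('F'). Output: "OHF"
Token 4: backref(off=1, len=4) (overlapping!). Copied 'FFFF' from pos 2. Output: "OHFFFFF"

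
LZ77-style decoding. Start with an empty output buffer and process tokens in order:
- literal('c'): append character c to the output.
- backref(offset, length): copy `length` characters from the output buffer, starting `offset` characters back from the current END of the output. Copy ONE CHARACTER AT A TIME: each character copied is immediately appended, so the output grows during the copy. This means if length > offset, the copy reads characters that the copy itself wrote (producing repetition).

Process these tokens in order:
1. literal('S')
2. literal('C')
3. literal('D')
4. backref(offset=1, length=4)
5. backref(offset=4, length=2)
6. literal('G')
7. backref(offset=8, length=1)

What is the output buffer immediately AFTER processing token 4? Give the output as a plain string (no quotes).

Token 1: literal('S'). Output: "S"
Token 2: literal('C'). Output: "SC"
Token 3: literal('D'). Output: "SCD"
Token 4: backref(off=1, len=4) (overlapping!). Copied 'DDDD' from pos 2. Output: "SCDDDDD"

Answer: SCDDDDD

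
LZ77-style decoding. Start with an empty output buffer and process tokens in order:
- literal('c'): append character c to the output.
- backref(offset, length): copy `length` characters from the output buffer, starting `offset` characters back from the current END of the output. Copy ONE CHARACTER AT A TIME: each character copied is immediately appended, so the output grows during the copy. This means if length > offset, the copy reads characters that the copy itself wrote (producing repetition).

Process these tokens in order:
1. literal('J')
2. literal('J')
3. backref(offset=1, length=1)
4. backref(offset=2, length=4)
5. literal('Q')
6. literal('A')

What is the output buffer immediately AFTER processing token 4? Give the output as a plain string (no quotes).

Answer: JJJJJJJ

Derivation:
Token 1: literal('J'). Output: "J"
Token 2: literal('J'). Output: "JJ"
Token 3: backref(off=1, len=1). Copied 'J' from pos 1. Output: "JJJ"
Token 4: backref(off=2, len=4) (overlapping!). Copied 'JJJJ' from pos 1. Output: "JJJJJJJ"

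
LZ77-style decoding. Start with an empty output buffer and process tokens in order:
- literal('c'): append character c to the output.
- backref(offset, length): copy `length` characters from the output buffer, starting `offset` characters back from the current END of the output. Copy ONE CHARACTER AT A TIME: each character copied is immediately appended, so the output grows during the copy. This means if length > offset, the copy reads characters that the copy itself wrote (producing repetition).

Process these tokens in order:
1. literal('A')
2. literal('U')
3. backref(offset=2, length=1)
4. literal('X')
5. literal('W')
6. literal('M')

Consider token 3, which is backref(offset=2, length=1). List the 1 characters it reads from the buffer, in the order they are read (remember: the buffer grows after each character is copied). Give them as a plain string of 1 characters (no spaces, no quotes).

Token 1: literal('A'). Output: "A"
Token 2: literal('U'). Output: "AU"
Token 3: backref(off=2, len=1). Buffer before: "AU" (len 2)
  byte 1: read out[0]='A', append. Buffer now: "AUA"

Answer: A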